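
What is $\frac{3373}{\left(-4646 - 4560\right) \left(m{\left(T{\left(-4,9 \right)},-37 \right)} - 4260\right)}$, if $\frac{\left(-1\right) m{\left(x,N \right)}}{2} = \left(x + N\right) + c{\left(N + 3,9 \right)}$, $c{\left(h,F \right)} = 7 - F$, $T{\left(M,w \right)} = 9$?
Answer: $\frac{3373}{38665200} \approx 8.7236 \cdot 10^{-5}$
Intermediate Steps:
$m{\left(x,N \right)} = 4 - 2 N - 2 x$ ($m{\left(x,N \right)} = - 2 \left(\left(x + N\right) + \left(7 - 9\right)\right) = - 2 \left(\left(N + x\right) + \left(7 - 9\right)\right) = - 2 \left(\left(N + x\right) - 2\right) = - 2 \left(-2 + N + x\right) = 4 - 2 N - 2 x$)
$\frac{3373}{\left(-4646 - 4560\right) \left(m{\left(T{\left(-4,9 \right)},-37 \right)} - 4260\right)} = \frac{3373}{\left(-4646 - 4560\right) \left(\left(4 - -74 - 18\right) - 4260\right)} = \frac{3373}{\left(-9206\right) \left(\left(4 + 74 - 18\right) - 4260\right)} = \frac{3373}{\left(-9206\right) \left(60 - 4260\right)} = \frac{3373}{\left(-9206\right) \left(-4200\right)} = \frac{3373}{38665200}$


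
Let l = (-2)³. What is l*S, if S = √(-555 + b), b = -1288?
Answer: -8*I*√1843 ≈ -343.44*I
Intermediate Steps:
S = I*√1843 (S = √(-555 - 1288) = √(-1843) = I*√1843 ≈ 42.93*I)
l = -8
l*S = -8*I*√1843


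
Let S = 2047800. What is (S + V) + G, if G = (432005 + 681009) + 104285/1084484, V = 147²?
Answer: 3451286929017/1084484 ≈ 3.1824e+6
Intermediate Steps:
V = 21609
G = 1207045979061/1084484 (G = 1113014 + 104285*(1/1084484) = 1113014 + 104285/1084484 = 1207045979061/1084484 ≈ 1.1130e+6)
(S + V) + G = (2047800 + 21609) + 1207045979061/1084484 = 2069409 + 1207045979061/1084484 = 3451286929017/1084484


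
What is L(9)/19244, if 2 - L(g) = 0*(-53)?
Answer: 1/9622 ≈ 0.00010393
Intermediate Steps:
L(g) = 2 (L(g) = 2 - 0*(-53) = 2 - 1*0 = 2 + 0 = 2)
L(9)/19244 = 2/19244 = 2*(1/19244) = 1/9622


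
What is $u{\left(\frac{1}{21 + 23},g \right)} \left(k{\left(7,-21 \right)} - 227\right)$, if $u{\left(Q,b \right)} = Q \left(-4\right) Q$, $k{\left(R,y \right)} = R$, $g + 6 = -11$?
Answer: $\frac{5}{11} \approx 0.45455$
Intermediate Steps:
$g = -17$ ($g = -6 - 11 = -17$)
$u{\left(Q,b \right)} = - 4 Q^{2}$ ($u{\left(Q,b \right)} = - 4 Q Q = - 4 Q^{2}$)
$u{\left(\frac{1}{21 + 23},g \right)} \left(k{\left(7,-21 \right)} - 227\right) = - 4 \left(\frac{1}{21 + 23}\right)^{2} \left(7 - 227\right) = - 4 \left(\frac{1}{44}\right)^{2} \left(-220\right) = - \frac{4}{1936} \left(-220\right) = \left(-4\right) \frac{1}{1936} \left(-220\right) = \left(- \frac{1}{484}\right) \left(-220\right) = \frac{5}{11}$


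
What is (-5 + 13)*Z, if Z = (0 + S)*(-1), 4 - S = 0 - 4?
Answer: -64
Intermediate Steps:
S = 8 (S = 4 - (0 - 4) = 4 - 1*(-4) = 4 + 4 = 8)
Z = -8 (Z = (0 + 8)*(-1) = 8*(-1) = -8)
(-5 + 13)*Z = (-5 + 13)*(-8) = 8*(-8) = -64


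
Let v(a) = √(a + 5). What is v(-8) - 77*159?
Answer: -12243 + I*√3 ≈ -12243.0 + 1.732*I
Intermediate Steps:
v(a) = √(5 + a)
v(-8) - 77*159 = √(5 - 8) - 77*159 = √(-3) - 12243 = I*√3 - 12243 = -12243 + I*√3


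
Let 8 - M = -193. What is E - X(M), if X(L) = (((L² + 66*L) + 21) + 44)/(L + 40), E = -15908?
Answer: -3887560/241 ≈ -16131.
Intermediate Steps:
M = 201 (M = 8 - 1*(-193) = 8 + 193 = 201)
X(L) = (65 + L² + 66*L)/(40 + L) (X(L) = ((21 + L² + 66*L) + 44)/(40 + L) = (65 + L² + 66*L)/(40 + L))
E - X(M) = -15908 - (65 + 201² + 66*201)/(40 + 201) = -15908 - (65 + 40401 + 13266)/241 = -15908 - 53732/241 = -3887560/241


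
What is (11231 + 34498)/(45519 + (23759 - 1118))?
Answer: 15243/22720 ≈ 0.67091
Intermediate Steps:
(11231 + 34498)/(45519 + (23759 - 1118)) = 45729/(45519 + 22641) = 45729/68160 = 45729*(1/68160) = 15243/22720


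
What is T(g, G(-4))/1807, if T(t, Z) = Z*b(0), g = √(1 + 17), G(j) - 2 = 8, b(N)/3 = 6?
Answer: 180/1807 ≈ 0.099613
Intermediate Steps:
b(N) = 18 (b(N) = 3*6 = 18)
G(j) = 10 (G(j) = 2 + 8 = 10)
g = 3*√2 (g = √18 = 3*√2 ≈ 4.2426)
T(t, Z) = 18*Z (T(t, Z) = Z*18 = 18*Z)
T(g, G(-4))/1807 = (18*10)/1807 = 180*(1/1807) = 180/1807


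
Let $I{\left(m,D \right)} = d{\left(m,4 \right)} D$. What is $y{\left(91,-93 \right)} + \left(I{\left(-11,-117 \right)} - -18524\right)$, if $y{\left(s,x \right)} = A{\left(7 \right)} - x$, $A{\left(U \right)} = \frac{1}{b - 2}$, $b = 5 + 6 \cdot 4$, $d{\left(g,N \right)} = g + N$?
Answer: $\frac{524773}{27} \approx 19436.0$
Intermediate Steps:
$d{\left(g,N \right)} = N + g$
$I{\left(m,D \right)} = D \left(4 + m\right)$ ($I{\left(m,D \right)} = \left(4 + m\right) D = D \left(4 + m\right)$)
$b = 29$ ($b = 5 + 24 = 29$)
$A{\left(U \right)} = \frac{1}{27}$ ($A{\left(U \right)} = \frac{1}{29 - 2} = \frac{1}{27}$)
$y{\left(s,x \right)} = \frac{1}{27} - x$
$y{\left(91,-93 \right)} + \left(I{\left(-11,-117 \right)} - -18524\right) = \left(\frac{1}{27} - -93\right) - \left(-18524 + 117 \left(4 - 11\right)\right) = \left(\frac{1}{27} + 93\right) + \left(\left(-117\right) \left(-7\right) + 18524\right) = \frac{2512}{27} + \left(819 + 18524\right) = \frac{2512}{27} + 19343 = \frac{524773}{27}$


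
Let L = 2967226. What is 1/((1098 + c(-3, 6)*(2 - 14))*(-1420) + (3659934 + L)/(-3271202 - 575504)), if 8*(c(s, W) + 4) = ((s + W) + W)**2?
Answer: -1923353/2798078024450 ≈ -6.8738e-7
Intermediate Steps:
c(s, W) = -4 + (s + 2*W)**2/8 (c(s, W) = -4 + ((s + W) + W)**2/8 = -4 + ((W + s) + W)**2/8 = -4 + (s + 2*W)**2/8)
1/((1098 + c(-3, 6)*(2 - 14))*(-1420) + (3659934 + L)/(-3271202 - 575504)) = 1/((1098 + (-4 + (-3 + 2*6)**2/8)*(2 - 14))*(-1420) + (3659934 + 2967226)/(-3271202 - 575504)) = 1/((1098 + (-4 + (-3 + 12)**2/8)*(-12))*(-1420) + 6627160/(-3846706)) = 1/((1098 + (-4 + (1/8)*9**2)*(-12))*(-1420) + 6627160*(-1/3846706)) = 1/((1098 + (-4 + (1/8)*81)*(-12))*(-1420) - 3313580/1923353) = 1/((1098 + (-4 + 81/8)*(-12))*(-1420) - 3313580/1923353) = 1/((1098 + (49/8)*(-12))*(-1420) - 3313580/1923353) = 1/((1098 - 147/2)*(-1420) - 3313580/1923353) = 1/((2049/2)*(-1420) - 3313580/1923353) = 1/(-1454790 - 3313580/1923353) = 1/(-2798078024450/1923353) = -1923353/2798078024450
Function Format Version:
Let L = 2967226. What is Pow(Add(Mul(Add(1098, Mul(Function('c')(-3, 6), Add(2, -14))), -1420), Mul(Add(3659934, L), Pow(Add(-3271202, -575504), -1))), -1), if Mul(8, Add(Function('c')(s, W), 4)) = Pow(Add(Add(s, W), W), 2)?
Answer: Rational(-1923353, 2798078024450) ≈ -6.8738e-7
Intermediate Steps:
Function('c')(s, W) = Add(-4, Mul(Rational(1, 8), Pow(Add(s, Mul(2, W)), 2))) (Function('c')(s, W) = Add(-4, Mul(Rational(1, 8), Pow(Add(Add(s, W), W), 2))) = Add(-4, Mul(Rational(1, 8), Pow(Add(Add(W, s), W), 2))) = Add(-4, Mul(Rational(1, 8), Pow(Add(s, Mul(2, W)), 2))))
Pow(Add(Mul(Add(1098, Mul(Function('c')(-3, 6), Add(2, -14))), -1420), Mul(Add(3659934, L), Pow(Add(-3271202, -575504), -1))), -1) = Pow(Add(Mul(Add(1098, Mul(Add(-4, Mul(Rational(1, 8), Pow(Add(-3, Mul(2, 6)), 2))), Add(2, -14))), -1420), Mul(Add(3659934, 2967226), Pow(Add(-3271202, -575504), -1))), -1) = Pow(Add(Mul(Add(1098, Mul(Add(-4, Mul(Rational(1, 8), Pow(Add(-3, 12), 2))), -12)), -1420), Mul(6627160, Pow(-3846706, -1))), -1) = Pow(Add(Mul(Add(1098, Mul(Add(-4, Mul(Rational(1, 8), Pow(9, 2))), -12)), -1420), Mul(6627160, Rational(-1, 3846706))), -1) = Pow(Add(Mul(Add(1098, Mul(Add(-4, Mul(Rational(1, 8), 81)), -12)), -1420), Rational(-3313580, 1923353)), -1) = Pow(Add(Mul(Add(1098, Mul(Add(-4, Rational(81, 8)), -12)), -1420), Rational(-3313580, 1923353)), -1) = Pow(Add(Mul(Add(1098, Mul(Rational(49, 8), -12)), -1420), Rational(-3313580, 1923353)), -1) = Pow(Add(Mul(Add(1098, Rational(-147, 2)), -1420), Rational(-3313580, 1923353)), -1) = Pow(Add(Mul(Rational(2049, 2), -1420), Rational(-3313580, 1923353)), -1) = Pow(Add(-1454790, Rational(-3313580, 1923353)), -1) = Pow(Rational(-2798078024450, 1923353), -1) = Rational(-1923353, 2798078024450)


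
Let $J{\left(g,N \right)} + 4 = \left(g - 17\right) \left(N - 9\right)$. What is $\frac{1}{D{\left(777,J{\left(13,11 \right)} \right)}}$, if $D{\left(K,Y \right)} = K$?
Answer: $\frac{1}{777} \approx 0.001287$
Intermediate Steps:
$J{\left(g,N \right)} = -4 + \left(-17 + g\right) \left(-9 + N\right)$ ($J{\left(g,N \right)} = -4 + \left(g - 17\right) \left(N - 9\right) = -4 + \left(g - 17\right) \left(-9 + N\right) = -4 + \left(-17 + g\right) \left(-9 + N\right)$)
$\frac{1}{D{\left(777,J{\left(13,11 \right)} \right)}} = \frac{1}{777}$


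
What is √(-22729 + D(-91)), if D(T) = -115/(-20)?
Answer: I*√90893/2 ≈ 150.74*I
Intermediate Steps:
D(T) = 23/4 (D(T) = -115*(-1/20) = 23/4)
√(-22729 + D(-91)) = √(-22729 + 23/4) = √(-90893/4) = I*√90893/2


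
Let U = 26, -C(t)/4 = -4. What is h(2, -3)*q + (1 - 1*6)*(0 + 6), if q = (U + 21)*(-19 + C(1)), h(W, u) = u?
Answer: 393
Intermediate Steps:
C(t) = 16 (C(t) = -4*(-4) = 16)
q = -141 (q = (26 + 21)*(-19 + 16) = 47*(-3) = -141)
h(2, -3)*q + (1 - 1*6)*(0 + 6) = -3*(-141) + (1 - 1*6)*(0 + 6) = 423 + (1 - 6)*6 = 423 - 5*6 = 423 - 30 = 393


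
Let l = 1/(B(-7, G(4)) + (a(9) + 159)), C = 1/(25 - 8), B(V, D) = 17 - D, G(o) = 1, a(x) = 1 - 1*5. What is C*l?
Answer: 1/2907 ≈ 0.00034400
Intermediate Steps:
a(x) = -4 (a(x) = 1 - 5 = -4)
C = 1/17 ≈ 0.058824
l = 1/171 (l = 1/((17 - 1*1) + (-4 + 159)) = 1/((17 - 1) + 155) = 1/(16 + 155) = 1/171 ≈ 0.0058480)
C*l = (1/17)*(1/171) = 1/2907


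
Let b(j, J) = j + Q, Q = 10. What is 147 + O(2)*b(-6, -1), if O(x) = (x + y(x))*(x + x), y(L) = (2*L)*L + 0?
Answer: 307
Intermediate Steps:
y(L) = 2*L**2 (y(L) = 2*L**2 + 0 = 2*L**2)
O(x) = 2*x*(x + 2*x**2) (O(x) = (x + 2*x**2)*(x + x) = (x + 2*x**2)*(2*x) = 2*x*(x + 2*x**2))
b(j, J) = 10 + j (b(j, J) = j + 10 = 10 + j)
147 + O(2)*b(-6, -1) = 147 + (2**2*(2 + 4*2))*(10 - 6) = 147 + (4*(2 + 8))*4 = 147 + (4*10)*4 = 147 + 40*4 = 147 + 160 = 307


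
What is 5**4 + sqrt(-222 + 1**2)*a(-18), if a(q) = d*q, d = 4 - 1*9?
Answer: 625 + 90*I*sqrt(221) ≈ 625.0 + 1337.9*I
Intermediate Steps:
d = -5 (d = 4 - 9 = -5)
a(q) = -5*q
5**4 + sqrt(-222 + 1**2)*a(-18) = 5**4 + sqrt(-222 + 1**2)*(-5*(-18)) = 625 + sqrt(-222 + 1)*90 = 625 + sqrt(-221)*90 = 625 + (I*sqrt(221))*90 = 625 + 90*I*sqrt(221)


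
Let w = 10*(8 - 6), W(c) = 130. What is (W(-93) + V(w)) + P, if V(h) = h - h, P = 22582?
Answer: 22712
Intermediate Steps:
w = 20 (w = 10*2 = 20)
V(h) = 0
(W(-93) + V(w)) + P = (130 + 0) + 22582 = 130 + 22582 = 22712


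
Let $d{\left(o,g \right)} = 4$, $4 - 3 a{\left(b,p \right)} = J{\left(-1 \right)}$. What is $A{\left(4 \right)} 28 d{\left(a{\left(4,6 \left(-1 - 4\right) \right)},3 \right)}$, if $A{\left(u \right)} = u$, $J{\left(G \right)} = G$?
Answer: $448$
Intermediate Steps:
$a{\left(b,p \right)} = \frac{5}{3}$ ($a{\left(b,p \right)} = \frac{4}{3} - - \frac{1}{3} = \frac{4}{3} + \frac{1}{3} = \frac{5}{3}$)
$A{\left(4 \right)} 28 d{\left(a{\left(4,6 \left(-1 - 4\right) \right)},3 \right)} = 4 \cdot 28 \cdot 4 = 112 \cdot 4 = 448$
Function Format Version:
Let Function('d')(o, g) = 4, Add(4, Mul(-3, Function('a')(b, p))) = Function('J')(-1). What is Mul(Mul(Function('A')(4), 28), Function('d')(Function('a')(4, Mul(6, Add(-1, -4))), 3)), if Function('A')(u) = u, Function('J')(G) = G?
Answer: 448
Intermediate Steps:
Function('a')(b, p) = Rational(5, 3) (Function('a')(b, p) = Add(Rational(4, 3), Mul(Rational(-1, 3), -1)) = Add(Rational(4, 3), Rational(1, 3)) = Rational(5, 3))
Mul(Mul(Function('A')(4), 28), Function('d')(Function('a')(4, Mul(6, Add(-1, -4))), 3)) = Mul(Mul(4, 28), 4) = Mul(112, 4) = 448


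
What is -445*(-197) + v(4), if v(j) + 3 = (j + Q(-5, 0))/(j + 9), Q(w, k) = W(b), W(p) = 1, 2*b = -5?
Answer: 1139611/13 ≈ 87662.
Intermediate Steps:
b = -5/2 (b = (½)*(-5) = -5/2 ≈ -2.5000)
Q(w, k) = 1
v(j) = -3 + (1 + j)/(9 + j) (v(j) = -3 + (j + 1)/(j + 9) = -3 + (1 + j)/(9 + j))
-445*(-197) + v(4) = -445*(-197) + 2*(-13 - 1*4)/(9 + 4) = 87665 + 2*(-13 - 4)/13 = 87665 + 2*(1/13)*(-17) = 87665 - 34/13 = 1139611/13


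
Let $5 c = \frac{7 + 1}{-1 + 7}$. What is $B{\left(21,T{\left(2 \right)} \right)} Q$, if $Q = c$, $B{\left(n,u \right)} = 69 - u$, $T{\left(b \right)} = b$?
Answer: $\frac{268}{15} \approx 17.867$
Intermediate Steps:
$c = \frac{4}{15}$ ($c = \frac{\left(7 + 1\right) \frac{1}{-1 + 7}}{5} = \frac{8 \cdot \frac{1}{6}}{5} = \frac{1}{5} \cdot \frac{4}{3} = \frac{4}{15} \approx 0.26667$)
$Q = \frac{4}{15} \approx 0.26667$
$B{\left(21,T{\left(2 \right)} \right)} Q = \left(69 - 2\right) \frac{4}{15} = 67 \cdot \frac{4}{15} = \frac{268}{15}$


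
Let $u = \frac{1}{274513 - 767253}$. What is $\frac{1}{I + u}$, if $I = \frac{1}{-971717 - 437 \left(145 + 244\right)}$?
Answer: $- \frac{11251323708}{32689} \approx -3.4419 \cdot 10^{5}$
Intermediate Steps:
$u = - \frac{1}{492740}$ ($u = \frac{1}{-492740} = - \frac{1}{492740} \approx -2.0295 \cdot 10^{-6}$)
$I = - \frac{1}{1141710}$ ($I = \frac{1}{-971717 - 169993} = \frac{1}{-1141710} = - \frac{1}{1141710} \approx -8.7588 \cdot 10^{-7}$)
$\frac{1}{I + u} = \frac{1}{- \frac{1}{1141710} - \frac{1}{492740}} = \frac{1}{- \frac{32689}{11251323708}} = - \frac{11251323708}{32689}$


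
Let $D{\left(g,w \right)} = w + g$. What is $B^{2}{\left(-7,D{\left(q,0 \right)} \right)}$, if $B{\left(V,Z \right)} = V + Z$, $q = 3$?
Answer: $16$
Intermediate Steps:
$D{\left(g,w \right)} = g + w$
$B^{2}{\left(-7,D{\left(q,0 \right)} \right)} = \left(-7 + \left(3 + 0\right)\right)^{2} = \left(-7 + 3\right)^{2} = \left(-4\right)^{2} = 16$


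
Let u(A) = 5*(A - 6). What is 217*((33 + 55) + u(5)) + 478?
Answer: 18489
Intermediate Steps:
u(A) = -30 + 5*A (u(A) = 5*(-6 + A) = -30 + 5*A)
217*((33 + 55) + u(5)) + 478 = 217*((33 + 55) + (-30 + 5*5)) + 478 = 217*(88 + (-30 + 25)) + 478 = 217*(88 - 5) + 478 = 217*83 + 478 = 18011 + 478 = 18489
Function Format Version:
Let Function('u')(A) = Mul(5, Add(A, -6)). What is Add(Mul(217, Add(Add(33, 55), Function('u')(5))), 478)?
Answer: 18489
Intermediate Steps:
Function('u')(A) = Add(-30, Mul(5, A)) (Function('u')(A) = Mul(5, Add(-6, A)) = Add(-30, Mul(5, A)))
Add(Mul(217, Add(Add(33, 55), Function('u')(5))), 478) = Add(Mul(217, Add(Add(33, 55), Add(-30, Mul(5, 5)))), 478) = Add(Mul(217, Add(88, Add(-30, 25))), 478) = Add(Mul(217, Add(88, -5)), 478) = Add(Mul(217, 83), 478) = Add(18011, 478) = 18489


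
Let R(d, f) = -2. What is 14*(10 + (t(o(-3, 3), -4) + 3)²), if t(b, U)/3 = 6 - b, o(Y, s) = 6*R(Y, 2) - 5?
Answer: 72716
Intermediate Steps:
o(Y, s) = -17 (o(Y, s) = 6*(-2) - 5 = -12 - 5 = -17)
t(b, U) = 18 - 3*b (t(b, U) = 3*(6 - b) = 18 - 3*b)
14*(10 + (t(o(-3, 3), -4) + 3)²) = 14*(10 + ((18 - 3*(-17)) + 3)²) = 14*(10 + ((18 + 51) + 3)²) = 14*(10 + (69 + 3)²) = 14*(10 + 72²) = 14*(10 + 5184) = 14*5194 = 72716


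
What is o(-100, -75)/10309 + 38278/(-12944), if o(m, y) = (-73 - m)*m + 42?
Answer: -214506527/66719848 ≈ -3.2150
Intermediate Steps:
o(m, y) = 42 + m*(-73 - m) (o(m, y) = m*(-73 - m) + 42 = 42 + m*(-73 - m))
o(-100, -75)/10309 + 38278/(-12944) = (42 - 1*(-100)² - 73*(-100))/10309 + 38278/(-12944) = (42 - 1*10000 + 7300)*(1/10309) + 38278*(-1/12944) = (42 - 10000 + 7300)*(1/10309) - 19139/6472 = -2658*1/10309 - 19139/6472 = -2658/10309 - 19139/6472 = -214506527/66719848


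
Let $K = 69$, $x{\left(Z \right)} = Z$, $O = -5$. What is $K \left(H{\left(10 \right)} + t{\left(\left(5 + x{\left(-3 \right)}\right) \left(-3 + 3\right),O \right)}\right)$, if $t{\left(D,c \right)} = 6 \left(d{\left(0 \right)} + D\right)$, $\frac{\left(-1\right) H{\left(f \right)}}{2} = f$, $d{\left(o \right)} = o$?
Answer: $-1380$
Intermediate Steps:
$H{\left(f \right)} = - 2 f$
$t{\left(D,c \right)} = 6 D$ ($t{\left(D,c \right)} = 6 \left(0 + D\right) = 6 D$)
$K \left(H{\left(10 \right)} + t{\left(\left(5 + x{\left(-3 \right)}\right) \left(-3 + 3\right),O \right)}\right) = 69 \left(\left(-2\right) 10 + 6 \left(5 - 3\right) \left(-3 + 3\right)\right) = 69 \left(-20 + 6 \cdot 2 \cdot 0\right) = 69 \left(-20 + 6 \cdot 0\right) = 69 \left(-20 + 0\right) = 69 \left(-20\right) = -1380$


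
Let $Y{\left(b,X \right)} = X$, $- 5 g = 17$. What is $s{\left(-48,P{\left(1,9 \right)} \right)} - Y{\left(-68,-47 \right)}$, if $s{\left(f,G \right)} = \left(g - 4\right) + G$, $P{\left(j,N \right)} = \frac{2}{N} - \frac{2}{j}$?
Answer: $\frac{1702}{45} \approx 37.822$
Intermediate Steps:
$g = - \frac{17}{5}$ ($g = \left(- \frac{1}{5}\right) 17 = - \frac{17}{5} \approx -3.4$)
$P{\left(j,N \right)} = - \frac{2}{j} + \frac{2}{N}$
$s{\left(f,G \right)} = - \frac{37}{5} + G$ ($s{\left(f,G \right)} = \left(- \frac{17}{5} - 4\right) + G = - \frac{37}{5} + G$)
$s{\left(-48,P{\left(1,9 \right)} \right)} - Y{\left(-68,-47 \right)} = \left(- \frac{37}{5} + \left(- \frac{2}{1} + \frac{2}{9}\right)\right) - -47 = \left(- \frac{37}{5} + \left(\left(-2\right) 1 + 2 \cdot \frac{1}{9}\right)\right) + 47 = \left(- \frac{37}{5} + \left(-2 + \frac{2}{9}\right)\right) + 47 = \left(- \frac{37}{5} - \frac{16}{9}\right) + 47 = - \frac{413}{45} + 47 = \frac{1702}{45}$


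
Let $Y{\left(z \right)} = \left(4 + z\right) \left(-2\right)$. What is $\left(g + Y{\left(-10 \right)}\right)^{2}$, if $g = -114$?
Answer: $10404$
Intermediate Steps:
$Y{\left(z \right)} = -8 - 2 z$
$\left(g + Y{\left(-10 \right)}\right)^{2} = \left(-114 - -12\right)^{2} = \left(-114 + \left(-8 + 20\right)\right)^{2} = \left(-114 + 12\right)^{2} = \left(-102\right)^{2} = 10404$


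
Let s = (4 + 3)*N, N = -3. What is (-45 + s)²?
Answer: 4356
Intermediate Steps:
s = -21 (s = (4 + 3)*(-3) = 7*(-3) = -21)
(-45 + s)² = (-45 - 21)² = (-66)² = 4356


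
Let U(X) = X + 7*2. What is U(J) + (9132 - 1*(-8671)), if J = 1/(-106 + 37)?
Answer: 1229372/69 ≈ 17817.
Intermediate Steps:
J = -1/69 (J = 1/(-69) = -1/69 ≈ -0.014493)
U(X) = 14 + X (U(X) = X + 14 = 14 + X)
U(J) + (9132 - 1*(-8671)) = (14 - 1/69) + (9132 - 1*(-8671)) = 965/69 + (9132 + 8671) = 965/69 + 17803 = 1229372/69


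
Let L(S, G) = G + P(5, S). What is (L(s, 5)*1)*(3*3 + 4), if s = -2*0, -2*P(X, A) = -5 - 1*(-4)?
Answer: 143/2 ≈ 71.500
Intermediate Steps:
P(X, A) = ½ (P(X, A) = -(-5 - 1*(-4))/2 = -(-5 + 4)/2 = -½*(-1) = ½)
s = 0
L(S, G) = ½ + G (L(S, G) = G + ½ = ½ + G)
(L(s, 5)*1)*(3*3 + 4) = ((½ + 5)*1)*(3*3 + 4) = ((11/2)*1)*(9 + 4) = (11/2)*13 = 143/2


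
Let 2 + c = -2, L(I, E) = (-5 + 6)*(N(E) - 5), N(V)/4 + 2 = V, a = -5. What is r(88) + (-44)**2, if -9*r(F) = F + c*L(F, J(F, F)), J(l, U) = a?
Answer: 17204/9 ≈ 1911.6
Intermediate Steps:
N(V) = -8 + 4*V
J(l, U) = -5
L(I, E) = -13 + 4*E (L(I, E) = (-5 + 6)*((-8 + 4*E) - 5) = 1*(-13 + 4*E) = -13 + 4*E)
c = -4 (c = -2 - 2 = -4)
r(F) = -44/3 - F/9 (r(F) = -(F - 4*(-13 + 4*(-5)))/9 = -(F - 4*(-13 - 20))/9 = -(F - 4*(-33))/9 = -(F + 132)/9 = -(132 + F)/9 = -44/3 - F/9)
r(88) + (-44)**2 = (-44/3 - 1/9*88) + (-44)**2 = (-44/3 - 88/9) + 1936 = -220/9 + 1936 = 17204/9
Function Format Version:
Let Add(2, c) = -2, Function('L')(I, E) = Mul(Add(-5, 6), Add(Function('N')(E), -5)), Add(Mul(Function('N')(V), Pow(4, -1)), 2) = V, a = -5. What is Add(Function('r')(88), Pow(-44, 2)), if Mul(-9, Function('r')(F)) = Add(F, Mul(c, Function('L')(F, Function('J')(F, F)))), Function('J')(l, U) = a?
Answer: Rational(17204, 9) ≈ 1911.6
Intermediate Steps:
Function('N')(V) = Add(-8, Mul(4, V))
Function('J')(l, U) = -5
Function('L')(I, E) = Add(-13, Mul(4, E)) (Function('L')(I, E) = Mul(Add(-5, 6), Add(Add(-8, Mul(4, E)), -5)) = Mul(1, Add(-13, Mul(4, E))) = Add(-13, Mul(4, E)))
c = -4 (c = Add(-2, -2) = -4)
Function('r')(F) = Add(Rational(-44, 3), Mul(Rational(-1, 9), F)) (Function('r')(F) = Mul(Rational(-1, 9), Add(F, Mul(-4, Add(-13, Mul(4, -5))))) = Mul(Rational(-1, 9), Add(F, Mul(-4, Add(-13, -20)))) = Mul(Rational(-1, 9), Add(F, Mul(-4, -33))) = Mul(Rational(-1, 9), Add(F, 132)) = Mul(Rational(-1, 9), Add(132, F)) = Add(Rational(-44, 3), Mul(Rational(-1, 9), F)))
Add(Function('r')(88), Pow(-44, 2)) = Add(Add(Rational(-44, 3), Mul(Rational(-1, 9), 88)), Pow(-44, 2)) = Add(Add(Rational(-44, 3), Rational(-88, 9)), 1936) = Add(Rational(-220, 9), 1936) = Rational(17204, 9)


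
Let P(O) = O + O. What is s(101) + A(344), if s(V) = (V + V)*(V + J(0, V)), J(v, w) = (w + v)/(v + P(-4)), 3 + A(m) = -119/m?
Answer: 6139851/344 ≈ 17848.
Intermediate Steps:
P(O) = 2*O
A(m) = -3 - 119/m
J(v, w) = (v + w)/(-8 + v) (J(v, w) = (w + v)/(v + 2*(-4)) = (v + w)/(v - 8) = (v + w)/(-8 + v))
s(V) = 7*V²/4 (s(V) = (V + V)*(V + (0 + V)/(-8 + 0)) = (2*V)*(V + V/(-8)) = (2*V)*(V - V/8) = (2*V)*(7*V/8) = 7*V²/4)
s(101) + A(344) = (7/4)*101² + (-3 - 119/344) = (7/4)*10201 + (-3 - 119*1/344) = 71407/4 + (-3 - 119/344) = 71407/4 - 1151/344 = 6139851/344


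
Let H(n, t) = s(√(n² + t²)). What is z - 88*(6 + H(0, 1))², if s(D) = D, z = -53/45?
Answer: -194093/45 ≈ -4313.2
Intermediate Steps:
z = -53/45 (z = -53*1/45 = -53/45 ≈ -1.1778)
H(n, t) = √(n² + t²)
z - 88*(6 + H(0, 1))² = -53/45 - 88*(6 + √(0² + 1²))² = -53/45 - 88*(6 + √(0 + 1))² = -53/45 - 88*(6 + √1)² = -53/45 - 88*(6 + 1)² = -53/45 - 88*7² = -53/45 - 88*49 = -53/45 - 4312 = -194093/45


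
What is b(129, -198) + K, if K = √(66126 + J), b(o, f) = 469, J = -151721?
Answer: 469 + I*√85595 ≈ 469.0 + 292.57*I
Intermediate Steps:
K = I*√85595 (K = √(66126 - 151721) = √(-85595) = I*√85595 ≈ 292.57*I)
b(129, -198) + K = 469 + I*√85595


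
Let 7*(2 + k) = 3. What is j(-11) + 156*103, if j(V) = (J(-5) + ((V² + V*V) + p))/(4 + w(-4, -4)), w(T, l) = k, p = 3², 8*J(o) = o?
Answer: 2199269/136 ≈ 16171.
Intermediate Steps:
J(o) = o/8
p = 9
k = -11/7 (k = -2 + (⅐)*3 = -2 + 3/7 = -11/7 ≈ -1.5714)
w(T, l) = -11/7
j(V) = 469/136 + 14*V²/17 (j(V) = ((⅛)*(-5) + ((V² + V*V) + 9))/(4 - 11/7) = (-5/8 + ((V² + V²) + 9))/(17/7) = (-5/8 + (2*V² + 9))*(7/17) = (-5/8 + (9 + 2*V²))*(7/17) = (67/8 + 2*V²)*(7/17) = 469/136 + 14*V²/17)
j(-11) + 156*103 = (469/136 + (14/17)*(-11)²) + 156*103 = (469/136 + (14/17)*121) + 16068 = (469/136 + 1694/17) + 16068 = 14021/136 + 16068 = 2199269/136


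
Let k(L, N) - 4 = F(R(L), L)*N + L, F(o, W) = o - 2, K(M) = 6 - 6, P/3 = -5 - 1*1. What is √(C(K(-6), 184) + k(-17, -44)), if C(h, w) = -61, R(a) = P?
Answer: √806 ≈ 28.390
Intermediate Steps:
P = -18 (P = 3*(-5 - 1*1) = 3*(-5 - 1) = 3*(-6) = -18)
R(a) = -18
K(M) = 0
F(o, W) = -2 + o
k(L, N) = 4 + L - 20*N (k(L, N) = 4 + ((-2 - 18)*N + L) = 4 + (-20*N + L) = 4 + (L - 20*N) = 4 + L - 20*N)
√(C(K(-6), 184) + k(-17, -44)) = √(-61 + (4 - 17 - 20*(-44))) = √(-61 + (4 - 17 + 880)) = √(-61 + 867) = √806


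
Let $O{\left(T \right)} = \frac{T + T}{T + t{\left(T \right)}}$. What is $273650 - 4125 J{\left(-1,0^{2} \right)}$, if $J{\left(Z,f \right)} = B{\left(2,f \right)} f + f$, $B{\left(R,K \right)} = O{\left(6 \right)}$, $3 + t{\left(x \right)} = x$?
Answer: $273650$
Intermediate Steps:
$t{\left(x \right)} = -3 + x$
$O{\left(T \right)} = \frac{2 T}{-3 + 2 T}$ ($O{\left(T \right)} = \frac{T + T}{T + \left(-3 + T\right)} = \frac{2 T}{-3 + 2 T}$)
$B{\left(R,K \right)} = \frac{4}{3}$ ($B{\left(R,K \right)} = 2 \cdot 6 \frac{1}{-3 + 2 \cdot 6} = 2 \cdot 6 \frac{1}{-3 + 12} = 2 \cdot 6 \cdot \frac{1}{9} = \frac{4}{3}$)
$J{\left(Z,f \right)} = \frac{7 f}{3}$ ($J{\left(Z,f \right)} = \frac{4 f}{3} + f = \frac{7 f}{3}$)
$273650 - 4125 J{\left(-1,0^{2} \right)} = 273650 - 4125 \frac{7 \cdot 0^{2}}{3} = 273650 - 4125 \cdot \frac{7}{3} \cdot 0 = 273650 - 0 = 273650 + 0 = 273650$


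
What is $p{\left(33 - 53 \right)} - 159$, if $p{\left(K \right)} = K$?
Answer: $-179$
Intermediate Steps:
$p{\left(33 - 53 \right)} - 159 = \left(33 - 53\right) - 159 = -20 - 159 = -179$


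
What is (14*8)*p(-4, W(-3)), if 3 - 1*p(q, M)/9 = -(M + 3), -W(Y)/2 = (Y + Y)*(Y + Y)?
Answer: -66528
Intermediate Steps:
W(Y) = -8*Y**2 (W(Y) = -2*(Y + Y)*(Y + Y) = -2*2*Y*2*Y = -8*Y**2)
p(q, M) = 54 + 9*M (p(q, M) = 27 - (-9)*(M + 3) = 27 - (-9)*(3 + M) = 27 - 9*(-3 - M) = 27 + (27 + 9*M) = 54 + 9*M)
(14*8)*p(-4, W(-3)) = (14*8)*(54 + 9*(-8*(-3)**2)) = 112*(54 + 9*(-8*9)) = 112*(54 + 9*(-72)) = 112*(54 - 648) = 112*(-594) = -66528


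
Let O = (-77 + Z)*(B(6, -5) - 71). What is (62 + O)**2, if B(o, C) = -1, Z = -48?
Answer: 82119844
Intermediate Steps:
O = 9000 (O = (-77 - 48)*(-1 - 71) = -125*(-72) = 9000)
(62 + O)**2 = (62 + 9000)**2 = 9062**2 = 82119844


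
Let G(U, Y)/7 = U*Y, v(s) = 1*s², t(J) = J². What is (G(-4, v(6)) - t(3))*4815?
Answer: -4896855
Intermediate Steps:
v(s) = s²
G(U, Y) = 7*U*Y (G(U, Y) = 7*(U*Y) = 7*U*Y)
(G(-4, v(6)) - t(3))*4815 = (7*(-4)*6² - 1*3²)*4815 = (7*(-4)*36 - 1*9)*4815 = (-1008 - 9)*4815 = -1017*4815 = -4896855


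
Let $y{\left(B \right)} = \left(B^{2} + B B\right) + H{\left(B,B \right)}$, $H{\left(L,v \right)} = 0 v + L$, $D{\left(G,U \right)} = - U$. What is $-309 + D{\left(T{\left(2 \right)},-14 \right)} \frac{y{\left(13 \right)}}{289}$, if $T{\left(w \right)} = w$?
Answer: $- \frac{84387}{289} \approx -292.0$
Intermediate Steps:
$H{\left(L,v \right)} = L$ ($H{\left(L,v \right)} = 0 + L = L$)
$y{\left(B \right)} = B + 2 B^{2}$ ($y{\left(B \right)} = \left(B^{2} + B B\right) + B = \left(B^{2} + B^{2}\right) + B = 2 B^{2} + B = B + 2 B^{2}$)
$-309 + D{\left(T{\left(2 \right)},-14 \right)} \frac{y{\left(13 \right)}}{289} = -309 + \left(-1\right) \left(-14\right) \frac{13 \left(1 + 2 \cdot 13\right)}{289} = -309 + 14 \cdot 13 \left(1 + 26\right) \frac{1}{289} = -309 + 14 \cdot 13 \cdot 27 \cdot \frac{1}{289} = -309 + 14 \cdot 351 \cdot \frac{1}{289} = -309 + 14 \cdot \frac{351}{289} = -309 + \frac{4914}{289} = - \frac{84387}{289}$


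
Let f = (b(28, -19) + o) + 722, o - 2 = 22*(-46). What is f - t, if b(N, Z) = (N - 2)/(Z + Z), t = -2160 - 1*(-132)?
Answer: 33047/19 ≈ 1739.3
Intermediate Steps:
t = -2028 (t = -2160 + 132 = -2028)
b(N, Z) = (-2 + N)/(2*Z) (b(N, Z) = (-2 + N)/((2*Z)) = (-2 + N)*(1/(2*Z)) = (-2 + N)/(2*Z))
o = -1010 (o = 2 + 22*(-46) = 2 - 1012 = -1010)
f = -5485/19 (f = ((½)*(-2 + 28)/(-19) - 1010) + 722 = ((½)*(-1/19)*26 - 1010) + 722 = (-13/19 - 1010) + 722 = -19203/19 + 722 = -5485/19 ≈ -288.68)
f - t = -5485/19 - 1*(-2028) = -5485/19 + 2028 = 33047/19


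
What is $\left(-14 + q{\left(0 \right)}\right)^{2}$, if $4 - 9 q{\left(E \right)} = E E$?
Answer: $\frac{14884}{81} \approx 183.75$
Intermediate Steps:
$q{\left(E \right)} = \frac{4}{9} - \frac{E^{2}}{9}$ ($q{\left(E \right)} = \frac{4}{9} - \frac{E E}{9} = \frac{4}{9} - \frac{E^{2}}{9}$)
$\left(-14 + q{\left(0 \right)}\right)^{2} = \left(-14 + \left(\frac{4}{9} - \frac{0^{2}}{9}\right)\right)^{2} = \left(-14 + \left(\frac{4}{9} - 0\right)\right)^{2} = \left(-14 + \left(\frac{4}{9} + 0\right)\right)^{2} = \left(-14 + \frac{4}{9}\right)^{2} = \left(- \frac{122}{9}\right)^{2} = \frac{14884}{81}$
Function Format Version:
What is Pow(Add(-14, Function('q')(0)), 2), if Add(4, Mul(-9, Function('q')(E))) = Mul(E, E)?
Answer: Rational(14884, 81) ≈ 183.75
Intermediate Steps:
Function('q')(E) = Add(Rational(4, 9), Mul(Rational(-1, 9), Pow(E, 2))) (Function('q')(E) = Add(Rational(4, 9), Mul(Rational(-1, 9), Mul(E, E))) = Add(Rational(4, 9), Mul(Rational(-1, 9), Pow(E, 2))))
Pow(Add(-14, Function('q')(0)), 2) = Pow(Add(-14, Add(Rational(4, 9), Mul(Rational(-1, 9), Pow(0, 2)))), 2) = Pow(Add(-14, Add(Rational(4, 9), Mul(Rational(-1, 9), 0))), 2) = Pow(Add(-14, Add(Rational(4, 9), 0)), 2) = Pow(Add(-14, Rational(4, 9)), 2) = Pow(Rational(-122, 9), 2) = Rational(14884, 81)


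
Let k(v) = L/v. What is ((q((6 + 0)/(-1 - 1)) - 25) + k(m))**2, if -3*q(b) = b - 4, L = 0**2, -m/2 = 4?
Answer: 4624/9 ≈ 513.78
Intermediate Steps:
m = -8 (m = -2*4 = -8)
L = 0
k(v) = 0 (k(v) = 0/v = 0)
q(b) = 4/3 - b/3 (q(b) = -(b - 4)/3 = -(-4 + b)/3 = 4/3 - b/3)
((q((6 + 0)/(-1 - 1)) - 25) + k(m))**2 = (((4/3 - (6 + 0)/(3*(-1 - 1))) - 25) + 0)**2 = (((4/3 - 2/(-2)) - 25) + 0)**2 = (((4/3 - 2*(-1)/2) - 25) + 0)**2 = (((4/3 - 1/3*(-3)) - 25) + 0)**2 = (((4/3 + 1) - 25) + 0)**2 = ((7/3 - 25) + 0)**2 = (-68/3 + 0)**2 = (-68/3)**2 = 4624/9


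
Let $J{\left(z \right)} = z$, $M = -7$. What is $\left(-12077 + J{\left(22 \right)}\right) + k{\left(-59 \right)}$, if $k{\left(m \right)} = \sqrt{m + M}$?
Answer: $-12055 + i \sqrt{66} \approx -12055.0 + 8.124 i$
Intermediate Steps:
$k{\left(m \right)} = \sqrt{-7 + m}$ ($k{\left(m \right)} = \sqrt{m - 7} = \sqrt{-7 + m}$)
$\left(-12077 + J{\left(22 \right)}\right) + k{\left(-59 \right)} = \left(-12077 + 22\right) + \sqrt{-7 - 59} = -12055 + \sqrt{-66} = -12055 + i \sqrt{66}$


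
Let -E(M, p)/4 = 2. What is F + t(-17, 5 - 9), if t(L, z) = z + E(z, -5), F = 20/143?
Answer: -1696/143 ≈ -11.860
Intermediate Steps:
E(M, p) = -8 (E(M, p) = -4*2 = -8)
F = 20/143 (F = 20*(1/143) = 20/143 ≈ 0.13986)
t(L, z) = -8 + z (t(L, z) = z - 8 = -8 + z)
F + t(-17, 5 - 9) = 20/143 + (-8 + (5 - 9)) = 20/143 + (-8 - 4) = 20/143 - 12 = -1696/143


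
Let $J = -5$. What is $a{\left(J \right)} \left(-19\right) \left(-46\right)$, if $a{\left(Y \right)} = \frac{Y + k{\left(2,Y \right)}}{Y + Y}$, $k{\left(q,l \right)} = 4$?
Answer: $\frac{437}{5} \approx 87.4$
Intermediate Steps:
$a{\left(Y \right)} = \frac{4 + Y}{2 Y}$ ($a{\left(Y \right)} = \frac{Y + 4}{Y + Y} = \frac{4 + Y}{2 Y}$)
$a{\left(J \right)} \left(-19\right) \left(-46\right) = \frac{4 - 5}{2 \left(-5\right)} \left(-19\right) \left(-46\right) = \frac{1}{2} \left(- \frac{1}{5}\right) \left(-1\right) \left(-19\right) \left(-46\right) = \frac{1}{10} \left(-19\right) \left(-46\right) = \left(- \frac{19}{10}\right) \left(-46\right) = \frac{437}{5}$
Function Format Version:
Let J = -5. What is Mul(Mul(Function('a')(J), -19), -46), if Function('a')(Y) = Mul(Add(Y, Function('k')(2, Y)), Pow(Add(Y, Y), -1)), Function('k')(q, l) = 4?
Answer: Rational(437, 5) ≈ 87.400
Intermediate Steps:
Function('a')(Y) = Mul(Rational(1, 2), Pow(Y, -1), Add(4, Y)) (Function('a')(Y) = Mul(Add(Y, 4), Pow(Add(Y, Y), -1)) = Mul(Add(4, Y), Pow(Mul(2, Y), -1)) = Mul(Add(4, Y), Mul(Rational(1, 2), Pow(Y, -1))) = Mul(Rational(1, 2), Pow(Y, -1), Add(4, Y)))
Mul(Mul(Function('a')(J), -19), -46) = Mul(Mul(Mul(Rational(1, 2), Pow(-5, -1), Add(4, -5)), -19), -46) = Mul(Mul(Mul(Rational(1, 2), Rational(-1, 5), -1), -19), -46) = Mul(Mul(Rational(1, 10), -19), -46) = Mul(Rational(-19, 10), -46) = Rational(437, 5)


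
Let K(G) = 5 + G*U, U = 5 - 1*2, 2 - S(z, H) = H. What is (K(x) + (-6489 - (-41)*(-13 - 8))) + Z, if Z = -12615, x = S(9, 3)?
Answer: -19963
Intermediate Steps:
S(z, H) = 2 - H
x = -1 (x = 2 - 1*3 = 2 - 3 = -1)
U = 3 (U = 5 - 2 = 3)
K(G) = 5 + 3*G (K(G) = 5 + G*3 = 5 + 3*G)
(K(x) + (-6489 - (-41)*(-13 - 8))) + Z = ((5 + 3*(-1)) + (-6489 - (-41)*(-13 - 8))) - 12615 = ((5 - 3) + (-6489 - (-41)*(-21))) - 12615 = (2 + (-6489 - 1*861)) - 12615 = (2 + (-6489 - 861)) - 12615 = (2 - 7350) - 12615 = -7348 - 12615 = -19963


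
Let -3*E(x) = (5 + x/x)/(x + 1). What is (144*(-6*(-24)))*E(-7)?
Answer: 6912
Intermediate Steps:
E(x) = -2/(1 + x) (E(x) = -(5 + x/x)/(3*(x + 1)) = -(5 + 1)/(3*(1 + x)) = -2/(1 + x))
(144*(-6*(-24)))*E(-7) = (144*(-6*(-24)))*(-2/(1 - 7)) = (144*144)*(-2/(-6)) = 20736*(-2*(-⅙)) = 20736*(⅓) = 6912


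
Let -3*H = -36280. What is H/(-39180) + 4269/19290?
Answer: -3301049/37789110 ≈ -0.087355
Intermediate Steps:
H = 36280/3 (H = -⅓*(-36280) = 36280/3 ≈ 12093.)
H/(-39180) + 4269/19290 = (36280/3)/(-39180) + 4269/19290 = (36280/3)*(-1/39180) + 4269*(1/19290) = -1814/5877 + 1423/6430 = -3301049/37789110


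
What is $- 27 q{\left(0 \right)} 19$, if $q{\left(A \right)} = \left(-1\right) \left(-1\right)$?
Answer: $-513$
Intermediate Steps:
$q{\left(A \right)} = 1$
$- 27 q{\left(0 \right)} 19 = \left(-27\right) 1 \cdot 19 = \left(-27\right) 19 = -513$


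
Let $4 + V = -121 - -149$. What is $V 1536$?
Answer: $36864$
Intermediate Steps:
$V = 24$ ($V = -4 - -28 = -4 + \left(-121 + 149\right) = -4 + 28 = 24$)
$V 1536 = 24 \cdot 1536 = 36864$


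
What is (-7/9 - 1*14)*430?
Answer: -57190/9 ≈ -6354.4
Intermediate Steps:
(-7/9 - 1*14)*430 = (-7*1/9 - 14)*430 = (-7/9 - 14)*430 = -133/9*430 = -57190/9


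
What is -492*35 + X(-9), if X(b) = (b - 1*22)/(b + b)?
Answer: -309929/18 ≈ -17218.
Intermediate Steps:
X(b) = (-22 + b)/(2*b) (X(b) = (b - 22)/((2*b)) = (-22 + b)*(1/(2*b)) = (-22 + b)/(2*b))
-492*35 + X(-9) = -492*35 + (1/2)*(-22 - 9)/(-9) = -17220 + (1/2)*(-1/9)*(-31) = -17220 + 31/18 = -309929/18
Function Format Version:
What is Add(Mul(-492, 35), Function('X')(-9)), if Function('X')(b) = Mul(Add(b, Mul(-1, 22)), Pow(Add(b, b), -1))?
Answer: Rational(-309929, 18) ≈ -17218.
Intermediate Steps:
Function('X')(b) = Mul(Rational(1, 2), Pow(b, -1), Add(-22, b)) (Function('X')(b) = Mul(Add(b, -22), Pow(Mul(2, b), -1)) = Mul(Add(-22, b), Mul(Rational(1, 2), Pow(b, -1))) = Mul(Rational(1, 2), Pow(b, -1), Add(-22, b)))
Add(Mul(-492, 35), Function('X')(-9)) = Add(Mul(-492, 35), Mul(Rational(1, 2), Pow(-9, -1), Add(-22, -9))) = Add(-17220, Mul(Rational(1, 2), Rational(-1, 9), -31)) = Add(-17220, Rational(31, 18)) = Rational(-309929, 18)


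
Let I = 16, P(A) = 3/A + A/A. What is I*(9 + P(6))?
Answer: 168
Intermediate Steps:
P(A) = 1 + 3/A (P(A) = 3/A + 1 = 1 + 3/A)
I*(9 + P(6)) = 16*(9 + (3 + 6)/6) = 16*(9 + (⅙)*9) = 16*(9 + 3/2) = 16*(21/2) = 168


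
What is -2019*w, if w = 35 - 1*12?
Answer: -46437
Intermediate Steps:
w = 23 (w = 35 - 12 = 23)
-2019*w = -2019*23 = -46437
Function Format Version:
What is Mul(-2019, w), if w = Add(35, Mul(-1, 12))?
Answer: -46437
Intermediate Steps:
w = 23 (w = Add(35, -12) = 23)
Mul(-2019, w) = Mul(-2019, 23) = -46437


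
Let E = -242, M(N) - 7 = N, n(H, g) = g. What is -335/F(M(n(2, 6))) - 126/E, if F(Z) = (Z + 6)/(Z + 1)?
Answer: -566293/2299 ≈ -246.32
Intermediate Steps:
M(N) = 7 + N
F(Z) = (6 + Z)/(1 + Z)
-335/F(M(n(2, 6))) - 126/E = -335*(1 + (7 + 6))/(6 + (7 + 6)) - 126/(-242) = -335*(1 + 13)/(6 + 13) - 126*(-1/242) = -335/(19/14) + 63/121 = -335/((1/14)*19) + 63/121 = -335/19/14 + 63/121 = -335*14/19 + 63/121 = -4690/19 + 63/121 = -566293/2299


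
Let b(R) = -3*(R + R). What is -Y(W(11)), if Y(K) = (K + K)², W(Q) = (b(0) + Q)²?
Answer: -58564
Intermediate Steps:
b(R) = -6*R
W(Q) = Q² (W(Q) = (-6*0 + Q)² = (0 + Q)² = Q²)
Y(K) = 4*K² (Y(K) = (2*K)² = 4*K²)
-Y(W(11)) = -4*(11²)² = -4*121² = -4*14641 = -1*58564 = -58564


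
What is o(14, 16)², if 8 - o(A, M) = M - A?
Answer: 36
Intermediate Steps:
o(A, M) = 8 + A - M (o(A, M) = 8 - (M - A) = 8 + (A - M) = 8 + A - M)
o(14, 16)² = (8 + 14 - 1*16)² = (8 + 14 - 16)² = 6² = 36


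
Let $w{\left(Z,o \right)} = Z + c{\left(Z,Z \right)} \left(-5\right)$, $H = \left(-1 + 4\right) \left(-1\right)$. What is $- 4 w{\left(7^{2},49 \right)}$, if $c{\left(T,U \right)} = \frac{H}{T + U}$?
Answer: $- \frac{9634}{49} \approx -196.61$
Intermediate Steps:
$H = -3$ ($H = 3 \left(-1\right) = -3$)
$c{\left(T,U \right)} = - \frac{3}{T + U}$
$w{\left(Z,o \right)} = Z + \frac{15}{2 Z}$ ($w{\left(Z,o \right)} = Z + - \frac{3}{Z + Z} \left(-5\right) = Z + - \frac{3}{2 Z} \left(-5\right) = Z + \frac{15}{2 Z}$)
$- 4 w{\left(7^{2},49 \right)} = - 4 \left(7^{2} + \frac{15}{2 \cdot 7^{2}}\right) = - 4 \left(49 + \frac{15}{2 \cdot 49}\right) = - 4 \left(49 + \frac{15}{2} \cdot \frac{1}{49}\right) = - 4 \left(49 + \frac{15}{98}\right) = \left(-4\right) \frac{4817}{98} = - \frac{9634}{49}$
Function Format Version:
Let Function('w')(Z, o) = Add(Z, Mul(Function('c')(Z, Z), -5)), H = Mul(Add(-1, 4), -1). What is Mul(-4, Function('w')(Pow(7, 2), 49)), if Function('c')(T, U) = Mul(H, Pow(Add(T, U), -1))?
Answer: Rational(-9634, 49) ≈ -196.61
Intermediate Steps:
H = -3 (H = Mul(3, -1) = -3)
Function('c')(T, U) = Mul(-3, Pow(Add(T, U), -1))
Function('w')(Z, o) = Add(Z, Mul(Rational(15, 2), Pow(Z, -1))) (Function('w')(Z, o) = Add(Z, Mul(Mul(-3, Pow(Add(Z, Z), -1)), -5)) = Add(Z, Mul(Mul(-3, Pow(Mul(2, Z), -1)), -5)) = Add(Z, Mul(Mul(-3, Mul(Rational(1, 2), Pow(Z, -1))), -5)) = Add(Z, Mul(Mul(Rational(-3, 2), Pow(Z, -1)), -5)) = Add(Z, Mul(Rational(15, 2), Pow(Z, -1))))
Mul(-4, Function('w')(Pow(7, 2), 49)) = Mul(-4, Add(Pow(7, 2), Mul(Rational(15, 2), Pow(Pow(7, 2), -1)))) = Mul(-4, Add(49, Mul(Rational(15, 2), Pow(49, -1)))) = Mul(-4, Add(49, Mul(Rational(15, 2), Rational(1, 49)))) = Mul(-4, Add(49, Rational(15, 98))) = Mul(-4, Rational(4817, 98)) = Rational(-9634, 49)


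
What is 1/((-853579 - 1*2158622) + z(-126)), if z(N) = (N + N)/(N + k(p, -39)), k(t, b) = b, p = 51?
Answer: -55/165670971 ≈ -3.3198e-7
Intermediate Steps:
z(N) = 2*N/(-39 + N) (z(N) = (N + N)/(N - 39) = (2*N)/(-39 + N) = 2*N/(-39 + N))
1/((-853579 - 1*2158622) + z(-126)) = 1/((-853579 - 1*2158622) + 2*(-126)/(-39 - 126)) = 1/((-853579 - 2158622) + 2*(-126)/(-165)) = 1/(-3012201 + 2*(-126)*(-1/165)) = 1/(-3012201 + 84/55) = 1/(-165670971/55) = -55/165670971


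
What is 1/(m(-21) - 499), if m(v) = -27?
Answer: -1/526 ≈ -0.0019011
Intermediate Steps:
1/(m(-21) - 499) = 1/(-27 - 499) = 1/(-526) = -1/526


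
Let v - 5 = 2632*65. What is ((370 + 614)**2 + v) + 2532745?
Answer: 3672086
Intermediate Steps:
v = 171085 (v = 5 + 2632*65 = 5 + 171080 = 171085)
((370 + 614)**2 + v) + 2532745 = ((370 + 614)**2 + 171085) + 2532745 = (984**2 + 171085) + 2532745 = (968256 + 171085) + 2532745 = 1139341 + 2532745 = 3672086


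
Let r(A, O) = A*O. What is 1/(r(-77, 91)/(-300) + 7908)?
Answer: 300/2379407 ≈ 0.00012608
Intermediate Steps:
1/(r(-77, 91)/(-300) + 7908) = 1/(-77*91/(-300) + 7908) = 1/(-7007*(-1/300) + 7908) = 1/(7007/300 + 7908) = 1/(2379407/300) = 300/2379407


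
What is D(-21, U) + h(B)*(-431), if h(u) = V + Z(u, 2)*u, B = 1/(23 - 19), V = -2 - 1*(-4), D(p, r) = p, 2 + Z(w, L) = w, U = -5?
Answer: -11111/16 ≈ -694.44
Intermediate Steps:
Z(w, L) = -2 + w
V = 2 (V = -2 + 4 = 2)
B = 1/4 ≈ 0.25000
h(u) = 2 + u*(-2 + u) (h(u) = 2 + (-2 + u)*u = 2 + u*(-2 + u))
D(-21, U) + h(B)*(-431) = -21 + (2 + (-2 + 1/4)/4)*(-431) = -21 + (2 + (1/4)*(-7/4))*(-431) = -21 + (2 - 7/16)*(-431) = -21 + (25/16)*(-431) = -21 - 10775/16 = -11111/16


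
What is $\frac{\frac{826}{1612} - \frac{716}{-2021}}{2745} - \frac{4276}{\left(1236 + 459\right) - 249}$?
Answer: $- \frac{3186278829691}{1077607850670} \approx -2.9568$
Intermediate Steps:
$\frac{\frac{826}{1612} - \frac{716}{-2021}}{2745} - \frac{4276}{\left(1236 + 459\right) - 249} = \left(826 \cdot \frac{1}{1612} - - \frac{716}{2021}\right) \frac{1}{2745} - \frac{4276}{1695 - 249} = \left(\frac{413}{806} + \frac{716}{2021}\right) \frac{1}{2745} - \frac{4276}{1446} = \frac{1411769}{1628926} \cdot \frac{1}{2745} - \frac{2138}{723} = \frac{1411769}{4471401870} - \frac{2138}{723} = - \frac{3186278829691}{1077607850670}$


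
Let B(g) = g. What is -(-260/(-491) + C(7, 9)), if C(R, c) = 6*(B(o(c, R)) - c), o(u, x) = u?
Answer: -260/491 ≈ -0.52953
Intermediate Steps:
C(R, c) = 0 (C(R, c) = 6*(c - c) = 6*0 = 0)
-(-260/(-491) + C(7, 9)) = -(-260/(-491) + 0) = -(-260*(-1/491) + 0) = -(260/491 + 0) = -1*260/491 = -260/491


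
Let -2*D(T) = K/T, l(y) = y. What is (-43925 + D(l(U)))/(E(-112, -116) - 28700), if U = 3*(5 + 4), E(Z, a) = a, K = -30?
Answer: 49415/32418 ≈ 1.5243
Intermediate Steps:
U = 27 (U = 3*9 = 27)
D(T) = 15/T (D(T) = -(-15)/T = 15/T)
(-43925 + D(l(U)))/(E(-112, -116) - 28700) = (-43925 + 15/27)/(-116 - 28700) = (-43925 + 15*(1/27))/(-28816) = (-43925 + 5/9)*(-1/28816) = -395320/9*(-1/28816) = 49415/32418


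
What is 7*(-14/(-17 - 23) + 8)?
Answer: 1169/20 ≈ 58.450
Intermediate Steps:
7*(-14/(-17 - 23) + 8) = 7*(-14/(-40) + 8) = 7*(-14*(-1/40) + 8) = 7*(7/20 + 8) = 7*(167/20) = 1169/20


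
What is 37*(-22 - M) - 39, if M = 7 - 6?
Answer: -890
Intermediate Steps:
M = 1
37*(-22 - M) - 39 = 37*(-22 - 1*1) - 39 = 37*(-22 - 1) - 39 = 37*(-23) - 39 = -851 - 39 = -890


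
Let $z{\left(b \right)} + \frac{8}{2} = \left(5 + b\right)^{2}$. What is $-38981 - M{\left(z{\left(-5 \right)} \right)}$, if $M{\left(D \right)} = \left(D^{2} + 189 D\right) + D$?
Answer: $-38237$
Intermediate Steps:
$z{\left(b \right)} = -4 + \left(5 + b\right)^{2}$
$M{\left(D \right)} = D^{2} + 190 D$
$-38981 - M{\left(z{\left(-5 \right)} \right)} = -38981 - \left(-4 + \left(5 - 5\right)^{2}\right) \left(190 - \left(4 - \left(5 - 5\right)^{2}\right)\right) = -38981 - \left(-4 + 0^{2}\right) \left(190 - \left(4 - 0^{2}\right)\right) = -38981 - \left(-4 + 0\right) \left(190 + \left(-4 + 0\right)\right) = -38981 - - 4 \left(190 - 4\right) = -38981 - \left(-4\right) 186 = -38981 - -744 = -38981 + 744 = -38237$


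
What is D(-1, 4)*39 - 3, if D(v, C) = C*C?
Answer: 621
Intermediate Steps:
D(v, C) = C²
D(-1, 4)*39 - 3 = 4²*39 - 3 = 16*39 - 3 = 624 - 3 = 621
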